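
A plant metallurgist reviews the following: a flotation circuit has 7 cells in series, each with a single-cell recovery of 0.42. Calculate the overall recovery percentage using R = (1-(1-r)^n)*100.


Complement of single-cell recovery:
1 - r = 1 - 0.42 = 0.58
Raise to power n:
(1 - r)^7 = 0.58^7 = 0.02207984168
Overall recovery:
R = (1 - 0.02207984168) * 100
= 97.792%

97.792%


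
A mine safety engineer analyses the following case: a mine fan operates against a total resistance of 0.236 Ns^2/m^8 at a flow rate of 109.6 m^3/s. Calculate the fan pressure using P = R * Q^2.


Compute Q^2:
Q^2 = 109.6^2 = 12012.16
Compute pressure:
P = R * Q^2 = 0.236 * 12012.16
= 2834.8698 Pa

2834.8698 Pa


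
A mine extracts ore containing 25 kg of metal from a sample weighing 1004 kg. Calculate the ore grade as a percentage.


2.49%

Ore grade = (metal mass / ore mass) * 100
= (25 / 1004) * 100
= 0.02490039841 * 100
= 2.49%


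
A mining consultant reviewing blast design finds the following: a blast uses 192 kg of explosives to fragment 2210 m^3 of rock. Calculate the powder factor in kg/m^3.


Powder factor = explosive mass / rock volume
= 192 / 2210
= 0.0869 kg/m^3

0.0869 kg/m^3


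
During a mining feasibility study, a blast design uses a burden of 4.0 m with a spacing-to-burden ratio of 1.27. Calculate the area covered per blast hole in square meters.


20.32 m^2

First, find the spacing:
Spacing = burden * ratio = 4.0 * 1.27
= 5.08 m
Then, calculate the area:
Area = burden * spacing = 4.0 * 5.08
= 20.32 m^2


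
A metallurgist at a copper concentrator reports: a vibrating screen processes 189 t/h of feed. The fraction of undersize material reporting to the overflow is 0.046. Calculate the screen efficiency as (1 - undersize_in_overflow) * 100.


Screen efficiency = (1 - fraction of undersize in overflow) * 100
= (1 - 0.046) * 100
= 0.954 * 100
= 95.4%

95.4%


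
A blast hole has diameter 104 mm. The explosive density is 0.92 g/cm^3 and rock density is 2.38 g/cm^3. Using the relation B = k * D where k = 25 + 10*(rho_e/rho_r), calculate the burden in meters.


3.002 m

First, compute k:
rho_e / rho_r = 0.92 / 2.38 = 0.3865546218
k = 25 + 10 * 0.3865546218 = 28.86554622
Then, compute burden:
B = k * D / 1000 = 28.86554622 * 104 / 1000
= 3002.016807 / 1000
= 3.002 m


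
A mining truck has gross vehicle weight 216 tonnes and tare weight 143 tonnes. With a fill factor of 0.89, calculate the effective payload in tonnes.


64.97 tonnes

Maximum payload = gross - tare
= 216 - 143 = 73 tonnes
Effective payload = max payload * fill factor
= 73 * 0.89
= 64.97 tonnes


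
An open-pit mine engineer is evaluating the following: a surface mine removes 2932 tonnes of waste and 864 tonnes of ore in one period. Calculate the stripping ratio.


Stripping ratio = waste tonnage / ore tonnage
= 2932 / 864
= 3.3935

3.3935


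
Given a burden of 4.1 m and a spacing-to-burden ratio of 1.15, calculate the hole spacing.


Spacing = burden * ratio
= 4.1 * 1.15
= 4.715 m

4.715 m


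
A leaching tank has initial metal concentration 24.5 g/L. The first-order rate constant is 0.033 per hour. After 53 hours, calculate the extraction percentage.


82.6052%

Compute the exponent:
-k * t = -0.033 * 53 = -1.749
Remaining concentration:
C = 24.5 * exp(-1.749)
= 24.5 * 0.1739478043
= 4.261721206 g/L
Extracted = 24.5 - 4.261721206 = 20.23827879 g/L
Extraction % = 20.23827879 / 24.5 * 100
= 82.6052%


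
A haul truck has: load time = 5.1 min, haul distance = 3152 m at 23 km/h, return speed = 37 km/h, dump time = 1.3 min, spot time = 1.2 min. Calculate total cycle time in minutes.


Convert haul speed to m/min: 23 * 1000/60 = 383.3333333 m/min
Haul time = 3152 / 383.3333333 = 8.222608696 min
Convert return speed to m/min: 37 * 1000/60 = 616.6666667 m/min
Return time = 3152 / 616.6666667 = 5.111351351 min
Total cycle time:
= 5.1 + 8.222608696 + 1.3 + 5.111351351 + 1.2
= 20.934 min

20.934 min


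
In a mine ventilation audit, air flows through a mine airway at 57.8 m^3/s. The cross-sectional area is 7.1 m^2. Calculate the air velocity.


Velocity = flow rate / cross-sectional area
= 57.8 / 7.1
= 8.1408 m/s

8.1408 m/s


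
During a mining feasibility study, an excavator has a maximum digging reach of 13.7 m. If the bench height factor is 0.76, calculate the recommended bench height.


10.412 m

Bench height = reach * factor
= 13.7 * 0.76
= 10.412 m


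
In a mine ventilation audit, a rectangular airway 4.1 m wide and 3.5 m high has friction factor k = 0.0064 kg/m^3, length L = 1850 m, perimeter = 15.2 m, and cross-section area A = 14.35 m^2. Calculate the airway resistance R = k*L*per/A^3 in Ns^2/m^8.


Compute the numerator:
k * L * per = 0.0064 * 1850 * 15.2
= 179.968
Compute the denominator:
A^3 = 14.35^3 = 2954.987875
Resistance:
R = 179.968 / 2954.987875
= 0.0609 Ns^2/m^8

0.0609 Ns^2/m^8


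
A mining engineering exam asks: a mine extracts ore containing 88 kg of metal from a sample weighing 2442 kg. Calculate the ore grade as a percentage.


3.6036%

Ore grade = (metal mass / ore mass) * 100
= (88 / 2442) * 100
= 0.03603603604 * 100
= 3.6036%


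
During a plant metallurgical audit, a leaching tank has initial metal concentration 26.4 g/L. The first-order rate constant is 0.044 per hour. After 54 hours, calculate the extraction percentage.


90.7078%

Compute the exponent:
-k * t = -0.044 * 54 = -2.376
Remaining concentration:
C = 26.4 * exp(-2.376)
= 26.4 * 0.09292152121
= 2.45312816 g/L
Extracted = 26.4 - 2.45312816 = 23.94687184 g/L
Extraction % = 23.94687184 / 26.4 * 100
= 90.7078%


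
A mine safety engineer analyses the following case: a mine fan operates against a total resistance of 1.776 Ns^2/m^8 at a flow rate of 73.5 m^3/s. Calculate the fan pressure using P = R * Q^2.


9594.396 Pa

Compute Q^2:
Q^2 = 73.5^2 = 5402.25
Compute pressure:
P = R * Q^2 = 1.776 * 5402.25
= 9594.396 Pa


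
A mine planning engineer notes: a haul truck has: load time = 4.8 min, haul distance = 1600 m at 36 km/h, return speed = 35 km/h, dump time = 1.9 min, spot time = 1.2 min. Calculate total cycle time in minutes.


13.3095 min

Convert haul speed to m/min: 36 * 1000/60 = 600 m/min
Haul time = 1600 / 600 = 2.666666667 min
Convert return speed to m/min: 35 * 1000/60 = 583.3333333 m/min
Return time = 1600 / 583.3333333 = 2.742857143 min
Total cycle time:
= 4.8 + 2.666666667 + 1.9 + 2.742857143 + 1.2
= 13.3095 min


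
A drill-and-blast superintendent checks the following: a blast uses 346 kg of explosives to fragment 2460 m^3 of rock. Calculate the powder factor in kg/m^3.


0.1407 kg/m^3

Powder factor = explosive mass / rock volume
= 346 / 2460
= 0.1407 kg/m^3


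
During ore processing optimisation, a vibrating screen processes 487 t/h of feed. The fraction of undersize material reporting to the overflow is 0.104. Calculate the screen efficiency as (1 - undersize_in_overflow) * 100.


Screen efficiency = (1 - fraction of undersize in overflow) * 100
= (1 - 0.104) * 100
= 0.896 * 100
= 89.6%

89.6%


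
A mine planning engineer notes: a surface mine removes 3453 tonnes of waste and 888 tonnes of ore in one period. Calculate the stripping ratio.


Stripping ratio = waste tonnage / ore tonnage
= 3453 / 888
= 3.8885

3.8885


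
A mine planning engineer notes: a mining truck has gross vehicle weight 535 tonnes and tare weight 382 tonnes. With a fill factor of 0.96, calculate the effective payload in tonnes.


146.88 tonnes

Maximum payload = gross - tare
= 535 - 382 = 153 tonnes
Effective payload = max payload * fill factor
= 153 * 0.96
= 146.88 tonnes


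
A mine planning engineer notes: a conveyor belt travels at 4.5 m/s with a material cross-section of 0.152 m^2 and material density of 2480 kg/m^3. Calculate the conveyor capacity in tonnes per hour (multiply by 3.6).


6106.752 t/h

Volumetric flow = speed * area
= 4.5 * 0.152 = 0.684 m^3/s
Mass flow = volumetric * density
= 0.684 * 2480 = 1696.32 kg/s
Convert to t/h: multiply by 3.6
Capacity = 1696.32 * 3.6
= 6106.752 t/h


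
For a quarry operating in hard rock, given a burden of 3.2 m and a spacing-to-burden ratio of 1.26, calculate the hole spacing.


Spacing = burden * ratio
= 3.2 * 1.26
= 4.032 m

4.032 m


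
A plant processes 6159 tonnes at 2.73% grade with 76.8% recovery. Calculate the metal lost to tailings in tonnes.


Total metal in feed:
= 6159 * 2.73 / 100 = 168.1407 tonnes
Metal recovered:
= 168.1407 * 76.8 / 100 = 129.1320576 tonnes
Metal lost to tailings:
= 168.1407 - 129.1320576
= 39.0086 tonnes

39.0086 tonnes


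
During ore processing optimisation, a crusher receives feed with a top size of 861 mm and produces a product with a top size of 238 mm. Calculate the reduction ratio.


Reduction ratio = feed size / product size
= 861 / 238
= 3.6176

3.6176


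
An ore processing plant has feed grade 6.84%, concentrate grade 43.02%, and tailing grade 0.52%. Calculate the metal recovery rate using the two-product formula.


Using the two-product formula:
R = 100 * c * (f - t) / (f * (c - t))
Numerator = 100 * 43.02 * (6.84 - 0.52)
= 100 * 43.02 * 6.32
= 27188.64
Denominator = 6.84 * (43.02 - 0.52)
= 6.84 * 42.5
= 290.7
R = 27188.64 / 290.7
= 93.5282%

93.5282%


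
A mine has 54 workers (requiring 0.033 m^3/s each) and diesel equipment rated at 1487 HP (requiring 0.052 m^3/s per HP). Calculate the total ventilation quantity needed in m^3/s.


79.106 m^3/s

Airflow for workers:
Q_people = 54 * 0.033 = 1.782 m^3/s
Airflow for diesel equipment:
Q_diesel = 1487 * 0.052 = 77.324 m^3/s
Total ventilation:
Q_total = 1.782 + 77.324
= 79.106 m^3/s


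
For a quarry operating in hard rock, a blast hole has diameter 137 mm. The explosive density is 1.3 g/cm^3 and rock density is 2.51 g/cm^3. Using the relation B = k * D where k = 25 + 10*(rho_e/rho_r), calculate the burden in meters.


First, compute k:
rho_e / rho_r = 1.3 / 2.51 = 0.5179282869
k = 25 + 10 * 0.5179282869 = 30.17928287
Then, compute burden:
B = k * D / 1000 = 30.17928287 * 137 / 1000
= 4134.561753 / 1000
= 4.1346 m

4.1346 m


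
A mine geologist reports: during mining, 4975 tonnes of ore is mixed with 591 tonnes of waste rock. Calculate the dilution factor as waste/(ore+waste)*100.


Total material = ore + waste
= 4975 + 591 = 5566 tonnes
Dilution = waste / total * 100
= 591 / 5566 * 100
= 0.1061803809 * 100
= 10.618%

10.618%


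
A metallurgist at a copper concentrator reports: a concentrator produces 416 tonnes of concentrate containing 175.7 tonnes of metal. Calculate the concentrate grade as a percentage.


Grade = (metal in concentrate / concentrate mass) * 100
= (175.7 / 416) * 100
= 0.4223557692 * 100
= 42.2356%

42.2356%


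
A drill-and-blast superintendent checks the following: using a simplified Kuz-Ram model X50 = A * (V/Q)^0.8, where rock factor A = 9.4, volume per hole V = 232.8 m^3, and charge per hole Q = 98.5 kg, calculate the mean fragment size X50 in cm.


18.7053 cm

Compute V/Q:
V/Q = 232.8 / 98.5 = 2.363451777
Raise to the power 0.8:
(V/Q)^0.8 = 2.363451777^0.8 = 1.989928153
Multiply by A:
X50 = 9.4 * 1.989928153
= 18.7053 cm


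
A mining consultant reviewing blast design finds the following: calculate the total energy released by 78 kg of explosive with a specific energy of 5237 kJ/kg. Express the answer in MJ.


Energy = mass * specific_energy / 1000
= 78 * 5237 / 1000
= 408486 / 1000
= 408.486 MJ

408.486 MJ


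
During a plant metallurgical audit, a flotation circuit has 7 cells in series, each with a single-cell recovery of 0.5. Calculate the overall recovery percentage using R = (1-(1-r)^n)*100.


Complement of single-cell recovery:
1 - r = 1 - 0.5 = 0.5
Raise to power n:
(1 - r)^7 = 0.5^7 = 0.0078125
Overall recovery:
R = (1 - 0.0078125) * 100
= 99.2188%

99.2188%


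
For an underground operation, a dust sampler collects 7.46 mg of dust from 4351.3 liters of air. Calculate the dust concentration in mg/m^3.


1.7144 mg/m^3

Convert liters to m^3: 1 m^3 = 1000 L
Concentration = mass / volume * 1000
= 7.46 / 4351.3 * 1000
= 0.00171443017 * 1000
= 1.7144 mg/m^3


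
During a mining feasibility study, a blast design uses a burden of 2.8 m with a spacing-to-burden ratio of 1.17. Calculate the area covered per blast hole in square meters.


First, find the spacing:
Spacing = burden * ratio = 2.8 * 1.17
= 3.276 m
Then, calculate the area:
Area = burden * spacing = 2.8 * 3.276
= 9.1728 m^2

9.1728 m^2


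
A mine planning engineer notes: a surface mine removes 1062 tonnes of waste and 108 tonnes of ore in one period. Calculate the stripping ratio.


Stripping ratio = waste tonnage / ore tonnage
= 1062 / 108
= 9.8333

9.8333


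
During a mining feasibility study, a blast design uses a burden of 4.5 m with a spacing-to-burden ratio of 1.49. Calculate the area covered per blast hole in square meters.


First, find the spacing:
Spacing = burden * ratio = 4.5 * 1.49
= 6.705 m
Then, calculate the area:
Area = burden * spacing = 4.5 * 6.705
= 30.1725 m^2

30.1725 m^2


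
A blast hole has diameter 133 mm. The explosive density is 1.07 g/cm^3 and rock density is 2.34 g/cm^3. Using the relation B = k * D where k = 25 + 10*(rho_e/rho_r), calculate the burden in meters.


3.9332 m

First, compute k:
rho_e / rho_r = 1.07 / 2.34 = 0.4572649573
k = 25 + 10 * 0.4572649573 = 29.57264957
Then, compute burden:
B = k * D / 1000 = 29.57264957 * 133 / 1000
= 3933.162393 / 1000
= 3.9332 m


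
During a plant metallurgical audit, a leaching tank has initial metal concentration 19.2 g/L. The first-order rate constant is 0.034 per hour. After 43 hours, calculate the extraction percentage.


76.8228%

Compute the exponent:
-k * t = -0.034 * 43 = -1.462
Remaining concentration:
C = 19.2 * exp(-1.462)
= 19.2 * 0.2317722663
= 4.450027514 g/L
Extracted = 19.2 - 4.450027514 = 14.74997249 g/L
Extraction % = 14.74997249 / 19.2 * 100
= 76.8228%


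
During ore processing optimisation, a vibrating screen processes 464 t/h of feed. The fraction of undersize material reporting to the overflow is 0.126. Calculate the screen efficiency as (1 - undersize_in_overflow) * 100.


87.4%

Screen efficiency = (1 - fraction of undersize in overflow) * 100
= (1 - 0.126) * 100
= 0.874 * 100
= 87.4%


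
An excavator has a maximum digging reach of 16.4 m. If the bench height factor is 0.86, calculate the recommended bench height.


Bench height = reach * factor
= 16.4 * 0.86
= 14.104 m

14.104 m


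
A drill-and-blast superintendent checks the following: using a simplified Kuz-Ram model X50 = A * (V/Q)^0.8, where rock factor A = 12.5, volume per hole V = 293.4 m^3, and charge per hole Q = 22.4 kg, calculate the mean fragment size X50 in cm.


Compute V/Q:
V/Q = 293.4 / 22.4 = 13.09821429
Raise to the power 0.8:
(V/Q)^0.8 = 13.09821429^0.8 = 7.830142628
Multiply by A:
X50 = 12.5 * 7.830142628
= 97.8768 cm

97.8768 cm


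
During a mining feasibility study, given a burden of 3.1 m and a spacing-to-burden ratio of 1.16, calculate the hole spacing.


3.596 m

Spacing = burden * ratio
= 3.1 * 1.16
= 3.596 m


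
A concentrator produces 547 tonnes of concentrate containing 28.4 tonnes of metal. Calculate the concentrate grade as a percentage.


Grade = (metal in concentrate / concentrate mass) * 100
= (28.4 / 547) * 100
= 0.05191956124 * 100
= 5.192%

5.192%


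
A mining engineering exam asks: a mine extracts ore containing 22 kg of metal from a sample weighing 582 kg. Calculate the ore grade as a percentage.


Ore grade = (metal mass / ore mass) * 100
= (22 / 582) * 100
= 0.03780068729 * 100
= 3.7801%

3.7801%


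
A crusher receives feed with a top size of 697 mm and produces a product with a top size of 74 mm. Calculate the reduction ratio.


Reduction ratio = feed size / product size
= 697 / 74
= 9.4189

9.4189


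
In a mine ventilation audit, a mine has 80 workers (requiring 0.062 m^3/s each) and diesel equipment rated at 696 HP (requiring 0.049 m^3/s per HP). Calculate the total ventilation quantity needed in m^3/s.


39.064 m^3/s

Airflow for workers:
Q_people = 80 * 0.062 = 4.96 m^3/s
Airflow for diesel equipment:
Q_diesel = 696 * 0.049 = 34.104 m^3/s
Total ventilation:
Q_total = 4.96 + 34.104
= 39.064 m^3/s


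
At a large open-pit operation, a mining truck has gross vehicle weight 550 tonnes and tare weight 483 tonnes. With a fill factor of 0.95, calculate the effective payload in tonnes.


Maximum payload = gross - tare
= 550 - 483 = 67 tonnes
Effective payload = max payload * fill factor
= 67 * 0.95
= 63.65 tonnes

63.65 tonnes


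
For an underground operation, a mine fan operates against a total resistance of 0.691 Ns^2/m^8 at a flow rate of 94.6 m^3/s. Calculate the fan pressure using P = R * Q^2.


Compute Q^2:
Q^2 = 94.6^2 = 8949.16
Compute pressure:
P = R * Q^2 = 0.691 * 8949.16
= 6183.8696 Pa

6183.8696 Pa


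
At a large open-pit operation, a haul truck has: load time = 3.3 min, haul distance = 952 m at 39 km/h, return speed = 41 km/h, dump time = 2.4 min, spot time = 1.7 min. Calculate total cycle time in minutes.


Convert haul speed to m/min: 39 * 1000/60 = 650 m/min
Haul time = 952 / 650 = 1.464615385 min
Convert return speed to m/min: 41 * 1000/60 = 683.3333333 m/min
Return time = 952 / 683.3333333 = 1.393170732 min
Total cycle time:
= 3.3 + 1.464615385 + 2.4 + 1.393170732 + 1.7
= 10.2578 min

10.2578 min


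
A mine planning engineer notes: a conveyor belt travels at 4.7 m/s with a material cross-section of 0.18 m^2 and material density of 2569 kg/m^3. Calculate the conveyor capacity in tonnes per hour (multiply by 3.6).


7824.1464 t/h

Volumetric flow = speed * area
= 4.7 * 0.18 = 0.846 m^3/s
Mass flow = volumetric * density
= 0.846 * 2569 = 2173.374 kg/s
Convert to t/h: multiply by 3.6
Capacity = 2173.374 * 3.6
= 7824.1464 t/h


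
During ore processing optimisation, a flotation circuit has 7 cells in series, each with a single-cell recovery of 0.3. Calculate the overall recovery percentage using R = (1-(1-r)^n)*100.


91.7646%

Complement of single-cell recovery:
1 - r = 1 - 0.3 = 0.7
Raise to power n:
(1 - r)^7 = 0.7^7 = 0.0823543
Overall recovery:
R = (1 - 0.0823543) * 100
= 91.7646%


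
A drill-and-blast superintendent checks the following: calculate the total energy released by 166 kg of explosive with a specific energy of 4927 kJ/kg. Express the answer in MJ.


817.882 MJ

Energy = mass * specific_energy / 1000
= 166 * 4927 / 1000
= 817882 / 1000
= 817.882 MJ


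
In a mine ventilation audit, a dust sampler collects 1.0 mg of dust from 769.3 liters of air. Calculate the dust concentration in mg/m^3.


1.2999 mg/m^3

Convert liters to m^3: 1 m^3 = 1000 L
Concentration = mass / volume * 1000
= 1.0 / 769.3 * 1000
= 0.001299883011 * 1000
= 1.2999 mg/m^3


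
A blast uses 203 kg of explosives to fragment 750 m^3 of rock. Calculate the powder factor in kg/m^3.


0.2707 kg/m^3

Powder factor = explosive mass / rock volume
= 203 / 750
= 0.2707 kg/m^3


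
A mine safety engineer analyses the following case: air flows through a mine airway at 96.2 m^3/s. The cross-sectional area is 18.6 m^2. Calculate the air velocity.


5.172 m/s

Velocity = flow rate / cross-sectional area
= 96.2 / 18.6
= 5.172 m/s


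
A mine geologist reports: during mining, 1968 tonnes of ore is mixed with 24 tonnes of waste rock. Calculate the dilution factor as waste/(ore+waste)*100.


1.2048%

Total material = ore + waste
= 1968 + 24 = 1992 tonnes
Dilution = waste / total * 100
= 24 / 1992 * 100
= 0.01204819277 * 100
= 1.2048%


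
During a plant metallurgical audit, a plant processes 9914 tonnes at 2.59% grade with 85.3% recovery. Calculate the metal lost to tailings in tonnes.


Total metal in feed:
= 9914 * 2.59 / 100 = 256.7726 tonnes
Metal recovered:
= 256.7726 * 85.3 / 100 = 219.0270278 tonnes
Metal lost to tailings:
= 256.7726 - 219.0270278
= 37.7456 tonnes

37.7456 tonnes


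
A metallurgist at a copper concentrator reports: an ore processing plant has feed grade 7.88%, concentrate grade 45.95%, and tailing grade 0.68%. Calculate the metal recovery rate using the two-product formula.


Using the two-product formula:
R = 100 * c * (f - t) / (f * (c - t))
Numerator = 100 * 45.95 * (7.88 - 0.68)
= 100 * 45.95 * 7.2
= 33084.0
Denominator = 7.88 * (45.95 - 0.68)
= 7.88 * 45.27
= 356.7276
R = 33084.0 / 356.7276
= 92.743%

92.743%


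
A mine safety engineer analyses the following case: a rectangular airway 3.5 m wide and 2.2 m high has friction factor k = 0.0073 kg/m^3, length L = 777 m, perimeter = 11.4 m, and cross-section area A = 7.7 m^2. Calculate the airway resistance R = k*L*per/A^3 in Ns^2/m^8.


0.1416 Ns^2/m^8

Compute the numerator:
k * L * per = 0.0073 * 777 * 11.4
= 64.66194
Compute the denominator:
A^3 = 7.7^3 = 456.533
Resistance:
R = 64.66194 / 456.533
= 0.1416 Ns^2/m^8


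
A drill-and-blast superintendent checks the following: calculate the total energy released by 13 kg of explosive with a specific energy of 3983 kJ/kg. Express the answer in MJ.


51.779 MJ

Energy = mass * specific_energy / 1000
= 13 * 3983 / 1000
= 51779 / 1000
= 51.779 MJ


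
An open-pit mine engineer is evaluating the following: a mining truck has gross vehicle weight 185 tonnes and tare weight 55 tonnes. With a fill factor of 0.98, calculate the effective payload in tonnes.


127.4 tonnes

Maximum payload = gross - tare
= 185 - 55 = 130 tonnes
Effective payload = max payload * fill factor
= 130 * 0.98
= 127.4 tonnes


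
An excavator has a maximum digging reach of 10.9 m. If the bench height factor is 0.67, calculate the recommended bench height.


Bench height = reach * factor
= 10.9 * 0.67
= 7.303 m

7.303 m


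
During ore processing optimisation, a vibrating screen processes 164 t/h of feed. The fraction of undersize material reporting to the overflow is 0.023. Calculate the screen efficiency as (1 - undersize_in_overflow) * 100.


Screen efficiency = (1 - fraction of undersize in overflow) * 100
= (1 - 0.023) * 100
= 0.977 * 100
= 97.7%

97.7%


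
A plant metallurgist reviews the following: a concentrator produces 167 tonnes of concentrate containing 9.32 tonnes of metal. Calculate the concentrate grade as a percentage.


5.5808%

Grade = (metal in concentrate / concentrate mass) * 100
= (9.32 / 167) * 100
= 0.05580838323 * 100
= 5.5808%


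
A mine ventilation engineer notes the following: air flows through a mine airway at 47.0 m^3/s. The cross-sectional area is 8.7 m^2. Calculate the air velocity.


Velocity = flow rate / cross-sectional area
= 47.0 / 8.7
= 5.4023 m/s

5.4023 m/s


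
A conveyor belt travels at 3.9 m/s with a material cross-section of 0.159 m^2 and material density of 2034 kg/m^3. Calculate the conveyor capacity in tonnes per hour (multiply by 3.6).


4540.6202 t/h

Volumetric flow = speed * area
= 3.9 * 0.159 = 0.6201 m^3/s
Mass flow = volumetric * density
= 0.6201 * 2034 = 1261.2834 kg/s
Convert to t/h: multiply by 3.6
Capacity = 1261.2834 * 3.6
= 4540.6202 t/h


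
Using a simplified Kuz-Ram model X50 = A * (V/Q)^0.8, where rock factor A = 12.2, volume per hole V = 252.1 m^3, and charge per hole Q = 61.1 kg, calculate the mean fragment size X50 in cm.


37.9127 cm

Compute V/Q:
V/Q = 252.1 / 61.1 = 4.126022913
Raise to the power 0.8:
(V/Q)^0.8 = 4.126022913^0.8 = 3.107601399
Multiply by A:
X50 = 12.2 * 3.107601399
= 37.9127 cm


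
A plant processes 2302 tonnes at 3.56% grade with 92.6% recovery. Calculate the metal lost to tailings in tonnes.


6.0644 tonnes

Total metal in feed:
= 2302 * 3.56 / 100 = 81.9512 tonnes
Metal recovered:
= 81.9512 * 92.6 / 100 = 75.8868112 tonnes
Metal lost to tailings:
= 81.9512 - 75.8868112
= 6.0644 tonnes


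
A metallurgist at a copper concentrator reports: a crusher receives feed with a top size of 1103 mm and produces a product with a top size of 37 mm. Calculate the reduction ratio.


29.8108

Reduction ratio = feed size / product size
= 1103 / 37
= 29.8108


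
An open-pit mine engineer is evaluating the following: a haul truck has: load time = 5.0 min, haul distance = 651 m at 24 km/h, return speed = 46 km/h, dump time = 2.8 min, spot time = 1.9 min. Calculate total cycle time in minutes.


Convert haul speed to m/min: 24 * 1000/60 = 400 m/min
Haul time = 651 / 400 = 1.6275 min
Convert return speed to m/min: 46 * 1000/60 = 766.6666667 m/min
Return time = 651 / 766.6666667 = 0.8491304348 min
Total cycle time:
= 5.0 + 1.6275 + 2.8 + 0.8491304348 + 1.9
= 12.1766 min

12.1766 min


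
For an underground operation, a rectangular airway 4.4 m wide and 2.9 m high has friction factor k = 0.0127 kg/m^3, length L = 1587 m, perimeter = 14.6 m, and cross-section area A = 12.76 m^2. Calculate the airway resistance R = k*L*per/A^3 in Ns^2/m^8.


0.1416 Ns^2/m^8

Compute the numerator:
k * L * per = 0.0127 * 1587 * 14.6
= 294.26154
Compute the denominator:
A^3 = 12.76^3 = 2077.552576
Resistance:
R = 294.26154 / 2077.552576
= 0.1416 Ns^2/m^8


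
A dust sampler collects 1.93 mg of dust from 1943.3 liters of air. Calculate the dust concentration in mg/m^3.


Convert liters to m^3: 1 m^3 = 1000 L
Concentration = mass / volume * 1000
= 1.93 / 1943.3 * 1000
= 0.0009931559718 * 1000
= 0.9932 mg/m^3

0.9932 mg/m^3


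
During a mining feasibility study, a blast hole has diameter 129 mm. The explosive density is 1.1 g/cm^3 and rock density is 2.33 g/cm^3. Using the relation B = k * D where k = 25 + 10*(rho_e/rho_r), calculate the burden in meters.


3.834 m

First, compute k:
rho_e / rho_r = 1.1 / 2.33 = 0.4721030043
k = 25 + 10 * 0.4721030043 = 29.72103004
Then, compute burden:
B = k * D / 1000 = 29.72103004 * 129 / 1000
= 3834.012876 / 1000
= 3.834 m


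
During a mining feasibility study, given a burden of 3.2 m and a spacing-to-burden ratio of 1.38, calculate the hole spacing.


4.416 m

Spacing = burden * ratio
= 3.2 * 1.38
= 4.416 m


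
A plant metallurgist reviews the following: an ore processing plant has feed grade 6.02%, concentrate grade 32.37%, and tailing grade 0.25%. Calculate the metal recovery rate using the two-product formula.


Using the two-product formula:
R = 100 * c * (f - t) / (f * (c - t))
Numerator = 100 * 32.37 * (6.02 - 0.25)
= 100 * 32.37 * 5.77
= 18677.49
Denominator = 6.02 * (32.37 - 0.25)
= 6.02 * 32.12
= 193.3624
R = 18677.49 / 193.3624
= 96.5932%

96.5932%


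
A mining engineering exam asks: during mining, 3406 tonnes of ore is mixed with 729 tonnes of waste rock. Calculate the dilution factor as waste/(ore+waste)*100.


17.63%

Total material = ore + waste
= 3406 + 729 = 4135 tonnes
Dilution = waste / total * 100
= 729 / 4135 * 100
= 0.1762998791 * 100
= 17.63%


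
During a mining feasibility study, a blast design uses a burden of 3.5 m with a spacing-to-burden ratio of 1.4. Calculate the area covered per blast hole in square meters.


First, find the spacing:
Spacing = burden * ratio = 3.5 * 1.4
= 4.9 m
Then, calculate the area:
Area = burden * spacing = 3.5 * 4.9
= 17.15 m^2

17.15 m^2


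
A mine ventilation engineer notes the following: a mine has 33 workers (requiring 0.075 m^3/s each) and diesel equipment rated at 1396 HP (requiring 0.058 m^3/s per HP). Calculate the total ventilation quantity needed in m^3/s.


83.443 m^3/s

Airflow for workers:
Q_people = 33 * 0.075 = 2.475 m^3/s
Airflow for diesel equipment:
Q_diesel = 1396 * 0.058 = 80.968 m^3/s
Total ventilation:
Q_total = 2.475 + 80.968
= 83.443 m^3/s


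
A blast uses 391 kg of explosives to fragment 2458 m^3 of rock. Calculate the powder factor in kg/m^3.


Powder factor = explosive mass / rock volume
= 391 / 2458
= 0.1591 kg/m^3

0.1591 kg/m^3


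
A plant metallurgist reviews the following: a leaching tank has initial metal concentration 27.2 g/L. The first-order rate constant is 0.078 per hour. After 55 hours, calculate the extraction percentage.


Compute the exponent:
-k * t = -0.078 * 55 = -4.29
Remaining concentration:
C = 27.2 * exp(-4.29)
= 27.2 * 0.0137049253
= 0.3727739681 g/L
Extracted = 27.2 - 0.3727739681 = 26.82722603 g/L
Extraction % = 26.82722603 / 27.2 * 100
= 98.6295%

98.6295%


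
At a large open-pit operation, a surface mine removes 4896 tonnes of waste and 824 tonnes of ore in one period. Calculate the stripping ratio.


Stripping ratio = waste tonnage / ore tonnage
= 4896 / 824
= 5.9417

5.9417


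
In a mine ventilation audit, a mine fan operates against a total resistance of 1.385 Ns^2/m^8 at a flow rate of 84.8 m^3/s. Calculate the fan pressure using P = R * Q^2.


9959.5904 Pa

Compute Q^2:
Q^2 = 84.8^2 = 7191.04
Compute pressure:
P = R * Q^2 = 1.385 * 7191.04
= 9959.5904 Pa


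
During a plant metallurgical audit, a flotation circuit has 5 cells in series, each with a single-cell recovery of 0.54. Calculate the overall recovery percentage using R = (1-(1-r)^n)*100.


Complement of single-cell recovery:
1 - r = 1 - 0.54 = 0.46
Raise to power n:
(1 - r)^5 = 0.46^5 = 0.0205962976
Overall recovery:
R = (1 - 0.0205962976) * 100
= 97.9404%

97.9404%


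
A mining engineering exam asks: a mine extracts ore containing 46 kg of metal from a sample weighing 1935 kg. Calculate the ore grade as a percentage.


2.3773%

Ore grade = (metal mass / ore mass) * 100
= (46 / 1935) * 100
= 0.02377260982 * 100
= 2.3773%


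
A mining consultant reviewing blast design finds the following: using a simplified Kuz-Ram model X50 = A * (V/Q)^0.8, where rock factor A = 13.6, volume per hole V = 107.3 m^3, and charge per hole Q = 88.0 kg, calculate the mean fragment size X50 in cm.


Compute V/Q:
V/Q = 107.3 / 88.0 = 1.219318182
Raise to the power 0.8:
(V/Q)^0.8 = 1.219318182^0.8 = 1.171908326
Multiply by A:
X50 = 13.6 * 1.171908326
= 15.938 cm

15.938 cm


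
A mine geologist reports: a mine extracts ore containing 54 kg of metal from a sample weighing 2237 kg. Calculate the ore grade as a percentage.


2.4139%

Ore grade = (metal mass / ore mass) * 100
= (54 / 2237) * 100
= 0.02413947251 * 100
= 2.4139%


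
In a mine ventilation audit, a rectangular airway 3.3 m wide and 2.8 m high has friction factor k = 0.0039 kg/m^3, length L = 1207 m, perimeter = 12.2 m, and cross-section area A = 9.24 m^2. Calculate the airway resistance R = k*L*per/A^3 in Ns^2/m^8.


0.0728 Ns^2/m^8

Compute the numerator:
k * L * per = 0.0039 * 1207 * 12.2
= 57.42906
Compute the denominator:
A^3 = 9.24^3 = 788.889024
Resistance:
R = 57.42906 / 788.889024
= 0.0728 Ns^2/m^8


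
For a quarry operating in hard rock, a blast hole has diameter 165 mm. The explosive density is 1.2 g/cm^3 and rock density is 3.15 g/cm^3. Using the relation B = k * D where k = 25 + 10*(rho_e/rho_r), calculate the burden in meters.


4.7536 m

First, compute k:
rho_e / rho_r = 1.2 / 3.15 = 0.380952381
k = 25 + 10 * 0.380952381 = 28.80952381
Then, compute burden:
B = k * D / 1000 = 28.80952381 * 165 / 1000
= 4753.571429 / 1000
= 4.7536 m


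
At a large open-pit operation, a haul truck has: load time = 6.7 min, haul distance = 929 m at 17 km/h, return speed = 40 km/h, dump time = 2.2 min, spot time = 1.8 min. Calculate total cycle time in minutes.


15.3723 min

Convert haul speed to m/min: 17 * 1000/60 = 283.3333333 m/min
Haul time = 929 / 283.3333333 = 3.278823529 min
Convert return speed to m/min: 40 * 1000/60 = 666.6666667 m/min
Return time = 929 / 666.6666667 = 1.3935 min
Total cycle time:
= 6.7 + 3.278823529 + 2.2 + 1.3935 + 1.8
= 15.3723 min


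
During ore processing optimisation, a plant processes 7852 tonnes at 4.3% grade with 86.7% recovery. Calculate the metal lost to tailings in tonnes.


Total metal in feed:
= 7852 * 4.3 / 100 = 337.636 tonnes
Metal recovered:
= 337.636 * 86.7 / 100 = 292.730412 tonnes
Metal lost to tailings:
= 337.636 - 292.730412
= 44.9056 tonnes

44.9056 tonnes


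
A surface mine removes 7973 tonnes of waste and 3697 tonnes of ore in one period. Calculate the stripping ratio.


Stripping ratio = waste tonnage / ore tonnage
= 7973 / 3697
= 2.1566

2.1566


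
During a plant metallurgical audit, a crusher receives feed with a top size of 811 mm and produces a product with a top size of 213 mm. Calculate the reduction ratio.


Reduction ratio = feed size / product size
= 811 / 213
= 3.8075

3.8075


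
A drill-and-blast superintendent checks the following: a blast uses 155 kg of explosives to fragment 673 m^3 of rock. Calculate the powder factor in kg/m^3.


0.2303 kg/m^3

Powder factor = explosive mass / rock volume
= 155 / 673
= 0.2303 kg/m^3


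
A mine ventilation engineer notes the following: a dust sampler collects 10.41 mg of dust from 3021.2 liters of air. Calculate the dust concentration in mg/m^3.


3.4457 mg/m^3

Convert liters to m^3: 1 m^3 = 1000 L
Concentration = mass / volume * 1000
= 10.41 / 3021.2 * 1000
= 0.003445650735 * 1000
= 3.4457 mg/m^3


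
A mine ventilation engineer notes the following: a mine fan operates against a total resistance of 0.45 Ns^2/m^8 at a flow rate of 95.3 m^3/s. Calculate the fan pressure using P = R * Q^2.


4086.9405 Pa

Compute Q^2:
Q^2 = 95.3^2 = 9082.09
Compute pressure:
P = R * Q^2 = 0.45 * 9082.09
= 4086.9405 Pa


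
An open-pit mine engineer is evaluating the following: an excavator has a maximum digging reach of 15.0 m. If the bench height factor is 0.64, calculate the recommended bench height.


Bench height = reach * factor
= 15.0 * 0.64
= 9.6 m

9.6 m


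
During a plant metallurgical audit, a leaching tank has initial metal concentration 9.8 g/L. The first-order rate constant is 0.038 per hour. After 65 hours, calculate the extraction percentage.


Compute the exponent:
-k * t = -0.038 * 65 = -2.47
Remaining concentration:
C = 9.8 * exp(-2.47)
= 9.8 * 0.084584859
= 0.8289316182 g/L
Extracted = 9.8 - 0.8289316182 = 8.971068382 g/L
Extraction % = 8.971068382 / 9.8 * 100
= 91.5415%

91.5415%


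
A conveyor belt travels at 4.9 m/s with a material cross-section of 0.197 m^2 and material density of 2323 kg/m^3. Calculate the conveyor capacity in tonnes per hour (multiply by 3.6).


Volumetric flow = speed * area
= 4.9 * 0.197 = 0.9653 m^3/s
Mass flow = volumetric * density
= 0.9653 * 2323 = 2242.3919 kg/s
Convert to t/h: multiply by 3.6
Capacity = 2242.3919 * 3.6
= 8072.6108 t/h

8072.6108 t/h


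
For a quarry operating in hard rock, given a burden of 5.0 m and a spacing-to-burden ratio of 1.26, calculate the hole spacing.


Spacing = burden * ratio
= 5.0 * 1.26
= 6.3 m

6.3 m


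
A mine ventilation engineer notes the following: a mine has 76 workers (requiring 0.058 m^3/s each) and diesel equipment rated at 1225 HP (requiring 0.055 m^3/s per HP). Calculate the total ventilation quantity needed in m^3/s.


71.783 m^3/s

Airflow for workers:
Q_people = 76 * 0.058 = 4.408 m^3/s
Airflow for diesel equipment:
Q_diesel = 1225 * 0.055 = 67.375 m^3/s
Total ventilation:
Q_total = 4.408 + 67.375
= 71.783 m^3/s


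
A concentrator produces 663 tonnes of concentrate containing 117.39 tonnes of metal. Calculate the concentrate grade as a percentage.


Grade = (metal in concentrate / concentrate mass) * 100
= (117.39 / 663) * 100
= 0.1770588235 * 100
= 17.7059%

17.7059%


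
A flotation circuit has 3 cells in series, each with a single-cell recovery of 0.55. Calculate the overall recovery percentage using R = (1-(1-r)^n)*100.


90.8875%

Complement of single-cell recovery:
1 - r = 1 - 0.55 = 0.45
Raise to power n:
(1 - r)^3 = 0.45^3 = 0.091125
Overall recovery:
R = (1 - 0.091125) * 100
= 90.8875%


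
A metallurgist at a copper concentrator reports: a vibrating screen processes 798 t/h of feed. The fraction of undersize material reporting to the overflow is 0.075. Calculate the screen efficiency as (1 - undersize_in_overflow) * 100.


Screen efficiency = (1 - fraction of undersize in overflow) * 100
= (1 - 0.075) * 100
= 0.925 * 100
= 92.5%

92.5%


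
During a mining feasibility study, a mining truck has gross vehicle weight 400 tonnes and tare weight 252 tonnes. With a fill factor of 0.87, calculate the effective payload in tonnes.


128.76 tonnes

Maximum payload = gross - tare
= 400 - 252 = 148 tonnes
Effective payload = max payload * fill factor
= 148 * 0.87
= 128.76 tonnes


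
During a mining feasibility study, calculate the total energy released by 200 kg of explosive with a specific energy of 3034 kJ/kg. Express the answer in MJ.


606.8 MJ

Energy = mass * specific_energy / 1000
= 200 * 3034 / 1000
= 606800 / 1000
= 606.8 MJ


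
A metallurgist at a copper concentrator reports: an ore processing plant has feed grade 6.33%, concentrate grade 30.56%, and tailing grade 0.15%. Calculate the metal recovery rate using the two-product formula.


98.1119%

Using the two-product formula:
R = 100 * c * (f - t) / (f * (c - t))
Numerator = 100 * 30.56 * (6.33 - 0.15)
= 100 * 30.56 * 6.18
= 18886.08
Denominator = 6.33 * (30.56 - 0.15)
= 6.33 * 30.41
= 192.4953
R = 18886.08 / 192.4953
= 98.1119%


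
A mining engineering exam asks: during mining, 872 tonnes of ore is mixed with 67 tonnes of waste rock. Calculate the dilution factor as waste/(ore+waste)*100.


7.1353%

Total material = ore + waste
= 872 + 67 = 939 tonnes
Dilution = waste / total * 100
= 67 / 939 * 100
= 0.07135250266 * 100
= 7.1353%


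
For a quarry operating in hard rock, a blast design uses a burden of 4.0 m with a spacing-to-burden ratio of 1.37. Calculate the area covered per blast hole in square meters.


First, find the spacing:
Spacing = burden * ratio = 4.0 * 1.37
= 5.48 m
Then, calculate the area:
Area = burden * spacing = 4.0 * 5.48
= 21.92 m^2

21.92 m^2


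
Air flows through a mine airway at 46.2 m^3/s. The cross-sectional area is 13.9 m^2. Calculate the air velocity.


3.3237 m/s

Velocity = flow rate / cross-sectional area
= 46.2 / 13.9
= 3.3237 m/s


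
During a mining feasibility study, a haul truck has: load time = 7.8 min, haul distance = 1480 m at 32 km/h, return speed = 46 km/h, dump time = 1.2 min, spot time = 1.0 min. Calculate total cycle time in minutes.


Convert haul speed to m/min: 32 * 1000/60 = 533.3333333 m/min
Haul time = 1480 / 533.3333333 = 2.775 min
Convert return speed to m/min: 46 * 1000/60 = 766.6666667 m/min
Return time = 1480 / 766.6666667 = 1.930434783 min
Total cycle time:
= 7.8 + 2.775 + 1.2 + 1.930434783 + 1.0
= 14.7054 min

14.7054 min


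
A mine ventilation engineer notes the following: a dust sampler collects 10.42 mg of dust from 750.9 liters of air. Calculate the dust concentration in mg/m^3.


Convert liters to m^3: 1 m^3 = 1000 L
Concentration = mass / volume * 1000
= 10.42 / 750.9 * 1000
= 0.01387668132 * 1000
= 13.8767 mg/m^3

13.8767 mg/m^3


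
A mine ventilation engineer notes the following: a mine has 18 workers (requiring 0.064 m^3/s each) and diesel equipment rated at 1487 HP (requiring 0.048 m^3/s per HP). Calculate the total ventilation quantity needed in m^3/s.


Airflow for workers:
Q_people = 18 * 0.064 = 1.152 m^3/s
Airflow for diesel equipment:
Q_diesel = 1487 * 0.048 = 71.376 m^3/s
Total ventilation:
Q_total = 1.152 + 71.376
= 72.528 m^3/s

72.528 m^3/s


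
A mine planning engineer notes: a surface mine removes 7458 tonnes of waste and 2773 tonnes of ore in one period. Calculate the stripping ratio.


2.6895

Stripping ratio = waste tonnage / ore tonnage
= 7458 / 2773
= 2.6895


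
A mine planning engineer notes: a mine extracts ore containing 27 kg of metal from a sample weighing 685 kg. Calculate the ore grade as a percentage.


Ore grade = (metal mass / ore mass) * 100
= (27 / 685) * 100
= 0.03941605839 * 100
= 3.9416%

3.9416%


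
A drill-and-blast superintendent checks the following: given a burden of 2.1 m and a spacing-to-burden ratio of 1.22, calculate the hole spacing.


2.562 m

Spacing = burden * ratio
= 2.1 * 1.22
= 2.562 m


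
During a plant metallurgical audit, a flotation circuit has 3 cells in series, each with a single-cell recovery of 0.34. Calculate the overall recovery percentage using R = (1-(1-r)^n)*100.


71.2504%

Complement of single-cell recovery:
1 - r = 1 - 0.34 = 0.66
Raise to power n:
(1 - r)^3 = 0.66^3 = 0.287496
Overall recovery:
R = (1 - 0.287496) * 100
= 71.2504%
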